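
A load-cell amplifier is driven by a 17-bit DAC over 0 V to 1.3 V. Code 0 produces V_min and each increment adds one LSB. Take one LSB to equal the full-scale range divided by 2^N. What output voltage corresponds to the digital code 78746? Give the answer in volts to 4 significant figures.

V_FS = 1.3 V. LSB = 1.3 V / 2^17.
V_out = 0 + 78746 × (1.3/131072) V
      = 0 + 0.781020 = 0.781020 V.

0.7810 V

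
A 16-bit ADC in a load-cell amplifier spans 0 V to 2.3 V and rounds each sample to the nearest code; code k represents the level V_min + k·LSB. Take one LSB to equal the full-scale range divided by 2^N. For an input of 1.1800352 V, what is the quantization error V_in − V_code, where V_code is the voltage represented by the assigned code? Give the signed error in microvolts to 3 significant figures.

Range is 2.3 V. LSB = 2.3 V / 2^16 ≈ 35.10 µV.
(V_in − V_min)/LSB = (1.1800352 − (0)) × 65536/2.3 = 33623.8204 → nearest code k = 33624.
V_code = 0 + (33624/65536) × 2.3 = 1.1800415039 V.
V_in − V_code = 1.1800352 − (1.1800415039) = −6.30 µV.

−6.30 µV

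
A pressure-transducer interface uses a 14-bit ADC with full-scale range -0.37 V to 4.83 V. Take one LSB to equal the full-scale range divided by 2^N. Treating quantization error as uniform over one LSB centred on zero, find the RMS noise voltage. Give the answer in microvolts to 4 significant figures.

Full-scale range = 4.83 V − (-0.37 V) = 5.2 V.
LSB = 5.2 V ÷ 2^14 = 5.2/16384 V = 317.383 µV.
σ_q = LSB/√12 = 317.383 µV/3.4641 = 91.62 µV.

91.62 µV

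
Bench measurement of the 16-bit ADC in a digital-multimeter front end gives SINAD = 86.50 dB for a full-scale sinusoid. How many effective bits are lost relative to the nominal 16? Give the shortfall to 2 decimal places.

Effective bits = (86.50 − 1.76)/6.02 = 14.0764.
Lost resolution: 16 − 14.0764 = 1.9236 bits.

1.92 bits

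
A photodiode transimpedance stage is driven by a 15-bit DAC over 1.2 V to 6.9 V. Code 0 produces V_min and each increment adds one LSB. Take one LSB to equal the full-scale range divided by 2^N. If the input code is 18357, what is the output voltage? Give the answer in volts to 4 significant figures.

The full-scale span is 6.9 − (1.2) = 5.7 V. LSB = 5.7 V / 2^15.
Output = V_min + (18357/32768) × range = 1.2 + 0.560211 × 5.7 V
      = 1.2 + 3.19320 = 4.39320 V.

4.393 V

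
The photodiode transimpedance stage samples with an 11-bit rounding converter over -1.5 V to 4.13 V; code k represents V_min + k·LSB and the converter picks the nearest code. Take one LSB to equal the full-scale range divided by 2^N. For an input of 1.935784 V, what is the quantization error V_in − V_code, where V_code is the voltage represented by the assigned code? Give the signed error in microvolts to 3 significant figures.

−495 µV

Full-scale range = 4.13 V − (-1.5 V) = 5.63 V. LSB = 5.63 V / 2^11 ≈ 2.749 mV.
Position in LSBs: (1.935784 − (-1.5)) × 2048/5.63 = 1249.8198; rounding gives k = 1250.
V_code = V_min + k × range/2^11 = -1.5 + 1250 × 5.63/2048 = 1.936279297 V.
e = 1.935784 − (1.936279297) = −495 µV.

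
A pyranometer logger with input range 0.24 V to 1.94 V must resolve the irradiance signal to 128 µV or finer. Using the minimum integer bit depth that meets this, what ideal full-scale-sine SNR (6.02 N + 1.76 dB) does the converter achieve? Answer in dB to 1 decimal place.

Full-scale range = 1.94 V − (0.24 V) = 1.7 V.
Levels needed ≥ 1.7/128 µV = 13280. 2^14 = 16384 suffices, so N_min = 14.
Ideal SNR at N = 14: 6.02·14 + 1.76 = 86.0 dB.

86.0 dB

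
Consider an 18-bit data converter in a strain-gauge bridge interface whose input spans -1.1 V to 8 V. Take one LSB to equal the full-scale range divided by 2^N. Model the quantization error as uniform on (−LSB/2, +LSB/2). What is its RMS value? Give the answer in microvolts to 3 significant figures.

Full-scale range = 8 V − (-1.1 V) = 9.1 V.
One LSB is 9.1 V / 262144 = 34.714 µV.
RMS of a uniform error over width LSB is LSB/√12 = 10.0 µV.

10.0 µV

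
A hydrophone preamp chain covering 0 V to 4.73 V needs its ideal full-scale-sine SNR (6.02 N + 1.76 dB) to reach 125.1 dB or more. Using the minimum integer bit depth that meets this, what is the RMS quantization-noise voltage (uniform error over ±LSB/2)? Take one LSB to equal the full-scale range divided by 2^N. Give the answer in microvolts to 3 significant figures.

V_FS = 4.73 V.
Solving 6.02 N ≥ 125.1 − 1.76: N ≥ 20.488. Round up → N = 21.
One LSB is 4.73 V / 2097152 = 2.2554 µV.
V_rms = LSB/√12 = 0.651 µV.

0.651 µV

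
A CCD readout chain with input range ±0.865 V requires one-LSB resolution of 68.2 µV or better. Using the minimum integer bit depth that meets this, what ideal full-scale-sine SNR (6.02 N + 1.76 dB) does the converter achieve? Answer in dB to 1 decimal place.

92.1 dB

The full-scale span is 0.865 − (-0.865) = 1.73 V.
Required number of levels: 1.73/68.2 µV = 25367; smallest N with 2^N ≥ that is 15.
Ideal SNR at N = 15: 6.02·15 + 1.76 = 92.1 dB.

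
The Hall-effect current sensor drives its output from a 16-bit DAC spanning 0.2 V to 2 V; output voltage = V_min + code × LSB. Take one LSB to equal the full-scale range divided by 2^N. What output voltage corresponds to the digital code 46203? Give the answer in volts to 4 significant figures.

1.469 V

Span: 2 V − (0.2 V) = 1.8 V. LSB = 1.8 V / 2^16.
V_out = 0.2 + 46203 × (1.8/65536) V
      = 0.2 V + 1.26900 V = 1.46900 V.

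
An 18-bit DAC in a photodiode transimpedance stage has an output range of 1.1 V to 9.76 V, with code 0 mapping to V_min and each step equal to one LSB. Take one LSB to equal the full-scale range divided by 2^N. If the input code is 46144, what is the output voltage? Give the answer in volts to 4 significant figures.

2.624 V

Span: 9.76 V − (1.1 V) = 8.66 V. LSB = 8.66 V / 2^18.
V_out = 1.1 + 46144 × (8.66/262144) V
      = 1.1 V + 1.52438 V = 2.62438 V.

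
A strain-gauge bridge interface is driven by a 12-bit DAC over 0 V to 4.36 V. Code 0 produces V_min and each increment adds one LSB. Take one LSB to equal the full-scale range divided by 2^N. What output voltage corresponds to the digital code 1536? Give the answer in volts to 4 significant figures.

1.635 V

Range is 4.36 V. LSB = 4.36 V / 2^12.
Output = V_min + (1536/4096) × range = 0 + 0.375000 × 4.36 V
      = 0 V + 1.63500 V = 1.63500 V.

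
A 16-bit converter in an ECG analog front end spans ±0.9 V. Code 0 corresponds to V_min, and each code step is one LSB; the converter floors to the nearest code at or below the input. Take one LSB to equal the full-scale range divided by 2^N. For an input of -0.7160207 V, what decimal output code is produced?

6698

Span: 0.9 V − (-0.9 V) = 1.8 V. LSB = 1.8 V / 2^16 ≈ 27.47 µV.
(V_in − V_min) × 2^16/range = (-0.7160207 − (-0.9)) × 65536/1.8 = 6698.482.
Floor → code = 6698.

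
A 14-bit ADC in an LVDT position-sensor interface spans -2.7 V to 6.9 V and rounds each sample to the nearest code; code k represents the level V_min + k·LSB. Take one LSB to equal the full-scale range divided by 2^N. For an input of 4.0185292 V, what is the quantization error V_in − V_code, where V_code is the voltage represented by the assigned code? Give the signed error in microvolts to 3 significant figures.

+170 µV

Range = 6.9 − (-2.7) = 9.6 V. LSB = 9.6 V / 2^14 ≈ 0.5859 mV.
(4.0185292 − (-2.7)) / LSB = 6.7185292 × 16384/9.6 = 11466.2898. Nearest integer: k = 11466.
Reconstructed level: -2.7 + 11466 × 9.6/16384 V = 4.0183593750 V.
e = 4.0185292 − (4.0183593750) = +170 µV.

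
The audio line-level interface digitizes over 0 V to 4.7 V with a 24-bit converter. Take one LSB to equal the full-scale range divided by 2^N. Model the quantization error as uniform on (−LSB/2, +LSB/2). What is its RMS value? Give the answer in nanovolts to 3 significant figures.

80.9 nV

Span = 4.7 V.
Step size = 4.7/16777216 V = 280.14 nV.
V_rms = LSB/√12 = 280.14 nV / √12 = 80.9 nV.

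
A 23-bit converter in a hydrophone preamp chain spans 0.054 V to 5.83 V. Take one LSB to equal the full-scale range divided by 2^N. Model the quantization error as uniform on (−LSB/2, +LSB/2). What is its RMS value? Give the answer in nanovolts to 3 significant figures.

Full-scale range = 5.83 V − (0.054 V) = 5.776 V.
LSB = 5.776 V / 2^23 = 0.68855 µV.
For a uniform distribution on [−LSB/2, +LSB/2], V_rms = LSB/√12 = 0.68855 µV/3.4641 = 199 nV.

199 nV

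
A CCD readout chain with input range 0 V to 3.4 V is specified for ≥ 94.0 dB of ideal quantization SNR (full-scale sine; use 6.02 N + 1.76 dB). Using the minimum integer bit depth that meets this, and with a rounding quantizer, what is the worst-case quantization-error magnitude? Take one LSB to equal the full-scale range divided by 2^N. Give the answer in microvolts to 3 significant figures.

25.9 µV

Full-scale range = 3.4 V.
N ≥ (94.0 − 1.76)/6.02 = 15.322 → N_min = 16.
LSB = 3.4 V / 2^16 = 51.880 µV.
Max error for round-to-nearest is LSB/2 = 25.9 µV.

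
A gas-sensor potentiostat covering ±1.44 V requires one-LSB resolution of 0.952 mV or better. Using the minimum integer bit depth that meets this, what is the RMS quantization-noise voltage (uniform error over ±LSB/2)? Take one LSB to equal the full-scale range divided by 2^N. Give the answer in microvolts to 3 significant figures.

203 µV

Span: 1.44 V − (-1.44 V) = 2.88 V.
2.88 V / 0.952 mV = 3025. Since 2^11 = 2048 and 2^12 = 4096, N = 12.
Step size = 2.88/4096 V = 0.70313 mV.
RMS noise = LSB/√12 = 203 µV.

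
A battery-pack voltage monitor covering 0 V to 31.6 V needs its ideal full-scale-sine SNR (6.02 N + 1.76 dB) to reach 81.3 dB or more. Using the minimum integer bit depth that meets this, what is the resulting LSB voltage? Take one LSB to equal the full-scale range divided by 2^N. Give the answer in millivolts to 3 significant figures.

1.93 mV

Span = 31.6 V.
6.02 N + 1.76 ≥ 81.3 gives N ≥ 13.213, so the minimum integer is 14.
LSB = 31.6 V ÷ 2^14 = 31.6/16384 V = 1.93 mV.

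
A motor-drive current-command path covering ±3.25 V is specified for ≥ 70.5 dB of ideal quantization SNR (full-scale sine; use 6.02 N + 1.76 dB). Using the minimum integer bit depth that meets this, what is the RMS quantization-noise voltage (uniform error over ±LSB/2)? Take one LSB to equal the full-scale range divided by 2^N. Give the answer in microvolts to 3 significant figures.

458 µV

Full-scale range = 3.25 V − (-3.25 V) = 6.5 V.
N ≥ (70.5 − 1.76)/6.02 = 11.419 → N_min = 12.
One LSB is 6.5 V / 4096 = 1.5869 mV.
RMS noise = LSB/√12 = 458 µV.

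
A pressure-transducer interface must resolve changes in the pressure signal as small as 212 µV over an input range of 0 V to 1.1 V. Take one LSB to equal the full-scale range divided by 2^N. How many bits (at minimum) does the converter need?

V_FS = 1.1 V.
Levels needed ≥ 1.1/212 µV = 5189. 2^13 = 8192 suffices, so N_min = 13.

13 bits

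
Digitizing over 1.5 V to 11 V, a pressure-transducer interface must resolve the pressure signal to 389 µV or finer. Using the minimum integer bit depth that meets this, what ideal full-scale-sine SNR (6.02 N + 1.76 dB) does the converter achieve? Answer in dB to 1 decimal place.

92.1 dB

The full-scale span is 11 − (1.5) = 9.5 V.
9.5 V / 389 µV = 24420. Since 2^14 = 16384 and 2^15 = 32768, N = 15.
6.02(15) + 1.76 = 92.06 dB.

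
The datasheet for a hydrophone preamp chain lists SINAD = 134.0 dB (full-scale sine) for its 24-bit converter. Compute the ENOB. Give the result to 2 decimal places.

21.97 bits

Inverting SNR = 6.02 N + 1.76: N_eff = (134.0 − 1.76)/6.02 = 21.9668.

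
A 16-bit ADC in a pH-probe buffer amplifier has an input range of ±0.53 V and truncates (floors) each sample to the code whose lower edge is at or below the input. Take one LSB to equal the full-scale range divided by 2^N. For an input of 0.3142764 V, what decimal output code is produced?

Range = 0.53 − (-0.53) = 1.06 V. LSB = 1.06 V / 2^16 ≈ 16.17 µV.
V_in − V_min = 0.3142764 − (-0.53) = 0.8442764 V.
Divide by LSB: 0.8442764 × 65536/1.06 = 52198.5832.
Truncating gives code 52198.

52198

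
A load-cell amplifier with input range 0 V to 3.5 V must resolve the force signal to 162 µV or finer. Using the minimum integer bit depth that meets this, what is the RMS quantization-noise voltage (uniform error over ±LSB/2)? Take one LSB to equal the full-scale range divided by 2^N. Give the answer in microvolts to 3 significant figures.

30.8 µV

Full-scale range = 3.5 V.
3.5 V / 162 µV = 21600. Since 2^14 = 16384 and 2^15 = 32768, N = 15.
LSB = 3.5 V ÷ 2^15 = 3.5/32768 V = 106.81 µV.
σ_q = LSB/√12 = 106.81 µV/3.4641 = 30.8 µV.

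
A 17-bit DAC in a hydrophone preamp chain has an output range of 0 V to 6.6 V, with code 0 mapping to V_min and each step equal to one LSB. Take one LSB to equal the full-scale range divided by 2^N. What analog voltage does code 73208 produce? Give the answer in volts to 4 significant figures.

3.686 V

Span = 6.6 V. LSB = 6.6 V / 2^17.
V_out = V_min + code × LSB = 0 V + 73208 × 6.6 V / 131072
      = 0 + 3.68632 = 3.68632 V.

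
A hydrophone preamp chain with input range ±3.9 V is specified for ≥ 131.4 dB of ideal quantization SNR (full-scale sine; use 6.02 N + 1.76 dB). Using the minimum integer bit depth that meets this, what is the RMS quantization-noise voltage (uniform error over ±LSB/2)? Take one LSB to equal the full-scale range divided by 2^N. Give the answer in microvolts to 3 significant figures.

Full-scale range = 3.9 V − (-3.9 V) = 7.8 V.
Solving 6.02 N ≥ 131.4 − 1.76: N ≥ 21.535. Round up → N = 22.
LSB = 7.8 V ÷ 2^22 = 7.8/4194304 V = 1.8597 µV.
V_rms = LSB/√12 = 0.537 µV.

0.537 µV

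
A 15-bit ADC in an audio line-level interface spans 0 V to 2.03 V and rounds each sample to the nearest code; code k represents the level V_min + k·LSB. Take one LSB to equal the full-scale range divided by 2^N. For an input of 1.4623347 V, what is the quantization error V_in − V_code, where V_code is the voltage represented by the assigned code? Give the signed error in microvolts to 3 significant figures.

Full-scale range = 2.03 V. LSB = 2.03 V / 2^15 ≈ 61.95 µV.
(1.4623347 − (0)) / LSB = 1.4623347 × 32768/2.03 = 23604.8194. Nearest integer: k = 23605.
Reconstructed level: 0 + 23605 × 2.03/32768 V = 1.4623458862 V.
V_in − V_code = 1.4623347 − (1.4623458862) = −11.2 µV.

−11.2 µV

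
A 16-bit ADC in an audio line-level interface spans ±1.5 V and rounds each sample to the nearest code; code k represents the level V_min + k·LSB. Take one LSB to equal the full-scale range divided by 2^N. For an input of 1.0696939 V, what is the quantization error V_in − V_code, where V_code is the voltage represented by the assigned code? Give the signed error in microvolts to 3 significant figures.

Full-scale range = 1.5 V − (-1.5 V) = 3 V. LSB = 3 V / 2^16 ≈ 45.78 µV.
Position in LSBs: (1.0696939 − (-1.5)) × 65536/3 = 56135.8198; rounding gives k = 56136.
V_code = -1.5 + (56136/65536) × 3 = 1.0697021484 V.
Error = V_in − V_code = 1.0696939 − (1.0697021484) = −8.25 µV.

−8.25 µV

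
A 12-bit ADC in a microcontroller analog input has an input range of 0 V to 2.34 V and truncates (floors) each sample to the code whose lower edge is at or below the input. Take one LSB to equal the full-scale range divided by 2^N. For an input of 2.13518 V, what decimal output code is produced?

3737

Full-scale range = 2.34 V. LSB = 2.34 V / 2^12 ≈ 0.5713 mV.
V_in − V_min = 2.13518 − (0) = 2.13518 V.
Divide by LSB: 2.13518 × 4096/2.34 = 3737.4775.
Truncating gives code 3737.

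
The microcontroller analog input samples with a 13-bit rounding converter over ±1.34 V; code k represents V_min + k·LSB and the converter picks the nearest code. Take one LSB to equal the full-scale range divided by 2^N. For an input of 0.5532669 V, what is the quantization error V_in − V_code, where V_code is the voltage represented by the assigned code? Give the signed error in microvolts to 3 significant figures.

+58.9 µV

Full-scale range = 1.34 V − (-1.34 V) = 2.68 V. LSB = 2.68 V / 2^13 ≈ 327.1 µV.
Position in LSBs: (0.5532669 − (-1.34)) × 8192/2.68 = 5787.1800; rounding gives k = 5787.
V_code = -1.34 + (5787/8192) × 2.68 = 0.5532080078 V.
V_in − V_code = 0.5532669 − (0.5532080078) = +58.9 µV.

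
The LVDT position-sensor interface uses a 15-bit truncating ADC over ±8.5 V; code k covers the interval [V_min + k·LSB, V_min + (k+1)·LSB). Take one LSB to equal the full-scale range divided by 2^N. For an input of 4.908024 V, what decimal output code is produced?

Span: 8.5 V − (-8.5 V) = 17 V. LSB = 17 V / 2^15 ≈ 0.5188 mV.
(V_in − V_min) × 2^15/range = (4.908024 − (-8.5)) × 32768/17 = 25844.361.
Floor → code = 25844.

25844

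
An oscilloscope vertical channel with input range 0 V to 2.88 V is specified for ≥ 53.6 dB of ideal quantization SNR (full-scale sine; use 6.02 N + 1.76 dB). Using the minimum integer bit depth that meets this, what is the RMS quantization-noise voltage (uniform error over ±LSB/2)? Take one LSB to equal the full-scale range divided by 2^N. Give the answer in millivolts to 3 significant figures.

1.62 mV

Span = 2.88 V.
Required N = ⌈(53.6 − 1.76)/6.02⌉ = ⌈8.611⌉ = 9.
One LSB is 2.88 V / 512 = 5.6250 mV.
σ_q = LSB/√12 = 5.6250 mV/3.4641 = 1.62 mV.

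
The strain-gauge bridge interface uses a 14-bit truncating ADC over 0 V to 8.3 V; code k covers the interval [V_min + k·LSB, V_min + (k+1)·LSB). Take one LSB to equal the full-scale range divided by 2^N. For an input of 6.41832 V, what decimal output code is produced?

Span = 8.3 V. LSB = 8.3 V / 2^14 ≈ 0.5066 mV.
V_in − V_min = 6.41832 − (0) = 6.41832 V.
Divide by LSB: 6.41832 × 16384/8.3 = 12669.6090.
Truncating gives code 12669.

12669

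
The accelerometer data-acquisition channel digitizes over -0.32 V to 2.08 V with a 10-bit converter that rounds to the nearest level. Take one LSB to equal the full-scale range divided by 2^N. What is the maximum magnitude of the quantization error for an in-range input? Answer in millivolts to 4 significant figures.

Full-scale range = 2.08 V − (-0.32 V) = 2.4 V.
One LSB is 2.4 V / 1024 = 2.34375 mV.
|e|_max = LSB/2 = 1.172 mV.

1.172 mV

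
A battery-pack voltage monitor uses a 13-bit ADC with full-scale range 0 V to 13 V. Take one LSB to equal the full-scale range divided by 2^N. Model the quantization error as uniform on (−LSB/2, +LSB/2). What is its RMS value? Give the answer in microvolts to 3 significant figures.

Full-scale range = 13 V.
LSB = 13 V ÷ 2^13 = 13/8192 V = 1.5869 mV.
For a uniform distribution on [−LSB/2, +LSB/2], V_rms = LSB/√12 = 1.5869 mV/3.4641 = 458 µV.

458 µV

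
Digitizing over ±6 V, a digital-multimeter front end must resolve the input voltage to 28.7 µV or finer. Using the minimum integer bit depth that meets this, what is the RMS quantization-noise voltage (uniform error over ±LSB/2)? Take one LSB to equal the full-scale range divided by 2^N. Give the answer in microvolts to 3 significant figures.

The full-scale span is 6 − (-6) = 12 V.
12 V / 28.7 µV = 418100. Since 2^18 = 262144 and 2^19 = 524288, N = 19.
One LSB is 12 V / 524288 = 22.888 µV.
V_rms = LSB/√12 = 6.61 µV.

6.61 µV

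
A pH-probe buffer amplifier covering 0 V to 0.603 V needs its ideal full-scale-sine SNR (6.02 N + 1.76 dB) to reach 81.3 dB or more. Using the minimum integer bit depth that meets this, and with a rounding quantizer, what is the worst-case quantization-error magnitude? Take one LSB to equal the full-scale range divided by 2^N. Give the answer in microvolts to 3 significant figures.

18.4 µV

Full-scale range = 0.603 V.
N ≥ (81.3 − 1.76)/6.02 = 13.213 → N_min = 14.
LSB = 0.603 V / 2^14 = 36.804 µV.
Half an LSB is 18.4 µV.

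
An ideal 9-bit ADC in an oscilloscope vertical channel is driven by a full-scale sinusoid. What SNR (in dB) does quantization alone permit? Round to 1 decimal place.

Ideal quantization SNR: 6.02 × 9 + 1.76 dB = 55.9 dB.

55.9 dB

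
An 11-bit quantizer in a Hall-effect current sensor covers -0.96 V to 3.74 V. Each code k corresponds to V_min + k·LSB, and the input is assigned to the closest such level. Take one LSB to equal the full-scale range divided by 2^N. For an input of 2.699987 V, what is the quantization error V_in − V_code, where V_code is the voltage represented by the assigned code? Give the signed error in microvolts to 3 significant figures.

−413 µV

Span: 3.74 V − (-0.96 V) = 4.7 V. LSB = 4.7 V / 2^11 ≈ 2.295 mV.
(V_in − V_min)/LSB = (2.699987 − (-0.96)) × 2048/4.7 = 1594.8199 → nearest code k = 1595.
V_code = -0.96 + (1595/2048) × 4.7 = 2.700400391 V.
e = 2.699987 − (2.700400391) = −413 µV.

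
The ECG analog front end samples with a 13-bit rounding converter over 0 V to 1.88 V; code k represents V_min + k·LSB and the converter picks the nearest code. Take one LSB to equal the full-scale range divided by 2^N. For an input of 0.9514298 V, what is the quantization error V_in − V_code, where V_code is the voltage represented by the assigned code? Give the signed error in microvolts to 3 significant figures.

−44.8 µV

Span = 1.88 V. LSB = 1.88 V / 2^13 ≈ 229.5 µV.
(0.9514298 − (0)) / LSB = 0.9514298 × 8192/1.88 = 4145.8047. Nearest integer: k = 4146.
Reconstructed level: 0 + 4146 × 1.88/8192 V = 0.9514746094 V.
V_in − V_code = 0.9514298 − (0.9514746094) = −44.8 µV.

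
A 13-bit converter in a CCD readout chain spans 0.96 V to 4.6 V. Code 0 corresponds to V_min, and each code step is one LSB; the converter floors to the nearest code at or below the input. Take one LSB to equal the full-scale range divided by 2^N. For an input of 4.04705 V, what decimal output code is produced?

Full-scale range = 4.6 V − (0.96 V) = 3.64 V. LSB = 3.64 V / 2^13 ≈ 444.3 µV.
code = ⌊(V_in − V_min)/LSB⌋ = ⌊(V_in − V_min) × 2^13 / range⌋
     = ⌊(4.04705 − (0.96)) × 8192 / 3.64⌋ = ⌊3.08705 × 8192/3.64⌋
     = ⌊6947.559⌋ = 6947.

6947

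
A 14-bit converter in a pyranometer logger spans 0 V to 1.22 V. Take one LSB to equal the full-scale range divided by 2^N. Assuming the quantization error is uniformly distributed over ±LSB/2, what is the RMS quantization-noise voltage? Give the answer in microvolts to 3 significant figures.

21.5 µV

Span = 1.22 V.
Step size = 1.22/16384 V = 74.463 µV.
σ_q = LSB/√12 = 74.463 µV/3.4641 = 21.5 µV.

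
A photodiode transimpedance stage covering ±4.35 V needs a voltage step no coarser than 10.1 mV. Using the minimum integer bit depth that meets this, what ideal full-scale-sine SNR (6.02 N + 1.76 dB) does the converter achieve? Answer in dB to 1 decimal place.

62.0 dB

Range = 4.35 − (-4.35) = 8.7 V.
8.7 V / 10.1 mV = 861.4. Since 2^9 = 512 and 2^10 = 1024, N = 10.
SNR = 6.02 × 10 + 1.76 = 61.96 dB.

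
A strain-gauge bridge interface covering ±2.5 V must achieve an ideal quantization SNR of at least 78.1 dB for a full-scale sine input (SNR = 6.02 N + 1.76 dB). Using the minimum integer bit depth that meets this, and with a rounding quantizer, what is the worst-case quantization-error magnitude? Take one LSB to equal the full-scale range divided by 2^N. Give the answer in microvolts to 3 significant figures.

Range = 2.5 − (-2.5) = 5 V.
N ≥ (78.1 − 1.76)/6.02 = 12.681 → N_min = 13.
One LSB is 5 V / 8192 = 0.61035 mV.
Max error for round-to-nearest is LSB/2 = 305 µV.

305 µV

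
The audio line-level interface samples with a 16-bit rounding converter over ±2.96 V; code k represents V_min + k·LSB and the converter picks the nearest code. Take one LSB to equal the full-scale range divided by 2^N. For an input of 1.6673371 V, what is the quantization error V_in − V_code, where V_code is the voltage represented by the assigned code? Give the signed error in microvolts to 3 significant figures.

−11.5 µV

The full-scale span is 2.96 − (-2.96) = 5.92 V. LSB = 5.92 V / 2^16 ≈ 90.33 µV.
(1.6673371 − (-2.96)) / LSB = 4.6273371 × 65536/5.92 = 51225.8723. Nearest integer: k = 51226.
Reconstructed level: -2.96 + 51226 × 5.92/65536 V = 1.6673486328 V.
e = 1.6673371 − (1.6673486328) = −11.5 µV.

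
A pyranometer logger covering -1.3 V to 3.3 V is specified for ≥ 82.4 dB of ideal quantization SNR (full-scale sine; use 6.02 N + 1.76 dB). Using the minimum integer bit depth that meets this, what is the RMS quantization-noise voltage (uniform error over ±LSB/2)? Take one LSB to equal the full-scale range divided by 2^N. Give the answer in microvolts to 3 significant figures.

81.0 µV

The full-scale span is 3.3 − (-1.3) = 4.6 V.
Solving 6.02 N ≥ 82.4 − 1.76: N ≥ 13.395. Round up → N = 14.
Step size = 4.6/16384 V = 280.76 µV.
V_rms = LSB/√12 = 81.0 µV.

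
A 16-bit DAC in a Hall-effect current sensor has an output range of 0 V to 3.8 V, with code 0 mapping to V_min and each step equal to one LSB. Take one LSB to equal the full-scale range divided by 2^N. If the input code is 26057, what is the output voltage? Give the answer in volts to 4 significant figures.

V_FS = 3.8 V. LSB = 3.8 V / 2^16.
V_out = V_min + code × LSB = 0 V + 26057 × 3.8 V / 65536
      = 0 + 1.51087 = 1.51087 V.

1.511 V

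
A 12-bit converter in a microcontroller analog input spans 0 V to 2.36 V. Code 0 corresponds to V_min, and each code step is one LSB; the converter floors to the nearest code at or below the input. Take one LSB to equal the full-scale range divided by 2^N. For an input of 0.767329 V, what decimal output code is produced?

V_FS = 2.36 V. LSB = 2.36 V / 2^12 ≈ 0.5762 mV.
V_in − V_min = 0.767329 − (0) = 0.767329 V.
Divide by LSB: 0.767329 × 4096/2.36 = 1331.7710.
Truncating gives code 1331.

1331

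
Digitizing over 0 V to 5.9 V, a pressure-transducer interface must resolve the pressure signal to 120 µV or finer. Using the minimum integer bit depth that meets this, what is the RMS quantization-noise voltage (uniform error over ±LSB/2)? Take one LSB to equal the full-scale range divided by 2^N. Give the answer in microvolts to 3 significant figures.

26.0 µV

Span = 5.9 V.
Required number of levels: 5.9/120 µV = 49167; smallest N with 2^N ≥ that is 16.
Step size = 5.9/65536 V = 90.027 µV.
σ_q = LSB/√12 = 90.027 µV/3.4641 = 26.0 µV.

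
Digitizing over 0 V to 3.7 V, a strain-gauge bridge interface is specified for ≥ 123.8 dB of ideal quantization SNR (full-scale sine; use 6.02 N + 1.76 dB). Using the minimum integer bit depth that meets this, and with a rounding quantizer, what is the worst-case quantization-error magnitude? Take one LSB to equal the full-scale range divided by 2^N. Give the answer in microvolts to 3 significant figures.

0.882 µV

Range is 3.7 V.
Solving 6.02 N ≥ 123.8 − 1.76: N ≥ 20.272. Round up → N = 21.
Step size = 3.7/2097152 V = 1.7643 µV.
Max error for round-to-nearest is LSB/2 = 0.882 µV.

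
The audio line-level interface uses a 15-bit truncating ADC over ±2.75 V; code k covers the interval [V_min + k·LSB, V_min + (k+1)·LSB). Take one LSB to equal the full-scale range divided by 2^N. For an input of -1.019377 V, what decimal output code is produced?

Span: 2.75 V − (-2.75 V) = 5.5 V. LSB = 5.5 V / 2^15 ≈ 167.8 µV.
code = ⌊(V_in − V_min)/LSB⌋ = ⌊(V_in − V_min) × 2^15 / range⌋
     = ⌊(-1.019377 − (-2.75)) × 32768 / 5.5⌋ = ⌊1.730623 × 32768/5.5⌋
     = ⌊10310.737⌋ = 10310.

10310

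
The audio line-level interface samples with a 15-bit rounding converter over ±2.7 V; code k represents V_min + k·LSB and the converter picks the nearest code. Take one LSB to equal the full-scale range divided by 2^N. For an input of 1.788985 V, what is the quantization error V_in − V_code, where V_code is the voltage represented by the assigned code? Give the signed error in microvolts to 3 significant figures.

Span: 2.7 V − (-2.7 V) = 5.4 V. LSB = 5.4 V / 2^15 ≈ 164.8 µV.
(V_in − V_min)/LSB = (1.788985 − (-2.7)) × 32768/5.4 = 27239.8260 → nearest code k = 27240.
V_code = V_min + k × range/2^15 = -2.7 + 27240 × 5.4/32768 = 1.7890136719 V.
e = 1.788985 − (1.7890136719) = −28.7 µV.

−28.7 µV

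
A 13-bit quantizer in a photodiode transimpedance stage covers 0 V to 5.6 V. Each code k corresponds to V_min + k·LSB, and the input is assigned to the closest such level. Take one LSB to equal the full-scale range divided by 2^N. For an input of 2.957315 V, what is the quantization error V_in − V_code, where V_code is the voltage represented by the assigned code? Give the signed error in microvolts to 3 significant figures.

Full-scale range = 5.6 V. LSB = 5.6 V / 2^13 ≈ 0.6836 mV.
(2.957315 − (0)) / LSB = 2.957315 × 8192/5.6 = 4326.1294. Nearest integer: k = 4326.
V_code = V_min + k × range/2^13 = 0 + 4326 × 5.6/8192 = 2.957226563 V.
Error = V_in − V_code = 2.957315 − (2.957226563) = +88.4 µV.

+88.4 µV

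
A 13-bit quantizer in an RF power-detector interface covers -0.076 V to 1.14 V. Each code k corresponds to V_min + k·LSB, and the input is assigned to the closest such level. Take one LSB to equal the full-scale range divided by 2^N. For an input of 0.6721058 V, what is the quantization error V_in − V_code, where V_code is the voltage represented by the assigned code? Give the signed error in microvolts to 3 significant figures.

−19.2 µV

Full-scale range = 1.14 V − (-0.076 V) = 1.216 V. LSB = 1.216 V / 2^13 ≈ 148.4 µV.
Position in LSBs: (0.6721058 − (-0.076)) × 8192/1.216 = 5039.8707; rounding gives k = 5040.
V_code = -0.076 + (5040/8192) × 1.216 = 0.6721250000 V.
e = 0.6721058 − (0.6721250000) = −19.2 µV.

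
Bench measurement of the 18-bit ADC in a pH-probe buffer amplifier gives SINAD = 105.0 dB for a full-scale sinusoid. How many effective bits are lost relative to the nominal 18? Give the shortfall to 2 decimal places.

N_eff = (105.0 − 1.76)/6.02 = 17.1495 bits.
Shortfall = 18 − 17.1495 = 0.8505 bits.

0.85 bits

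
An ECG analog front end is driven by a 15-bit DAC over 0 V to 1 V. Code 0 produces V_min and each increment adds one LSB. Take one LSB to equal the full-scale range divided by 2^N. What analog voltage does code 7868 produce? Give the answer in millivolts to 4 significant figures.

Span = 1 V. LSB = 1 V / 2^15.
V_out = 0 + 7868 × (1/32768) V
      = 0 V + 0.240112 V = 0.240112 V.

240.1 mV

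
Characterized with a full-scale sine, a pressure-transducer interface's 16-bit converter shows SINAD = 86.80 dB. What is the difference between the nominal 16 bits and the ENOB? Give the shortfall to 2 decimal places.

1.87 bits

ENOB = (SINAD − 1.76)/6.02 = (86.80 − 1.76)/6.02 = 14.1262 bits.
16 − 14.1262 = 1.87 bits below nominal.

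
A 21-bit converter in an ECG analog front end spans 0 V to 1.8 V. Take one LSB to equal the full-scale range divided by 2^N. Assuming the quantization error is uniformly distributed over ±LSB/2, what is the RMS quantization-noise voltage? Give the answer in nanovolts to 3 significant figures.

248 nV

Full-scale range = 1.8 V.
Step size = 1.8/2097152 V = 0.85831 µV.
For a uniform distribution on [−LSB/2, +LSB/2], V_rms = LSB/√12 = 0.85831 µV/3.4641 = 248 nV.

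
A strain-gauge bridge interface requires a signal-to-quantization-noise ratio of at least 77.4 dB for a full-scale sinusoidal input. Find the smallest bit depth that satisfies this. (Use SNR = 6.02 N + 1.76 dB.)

13 bits

N ≥ (77.4 − 1.76)/6.02 = 12.565 → N_min = 13.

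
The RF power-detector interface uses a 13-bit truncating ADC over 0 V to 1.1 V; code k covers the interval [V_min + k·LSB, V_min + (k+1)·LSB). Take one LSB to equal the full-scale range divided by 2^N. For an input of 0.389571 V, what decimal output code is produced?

Range is 1.1 V. LSB = 1.1 V / 2^13 ≈ 134.3 µV.
(V_in − V_min) × 2^13/range = (0.389571 − (0)) × 8192/1.1 = 2901.241.
Floor → code = 2901.

2901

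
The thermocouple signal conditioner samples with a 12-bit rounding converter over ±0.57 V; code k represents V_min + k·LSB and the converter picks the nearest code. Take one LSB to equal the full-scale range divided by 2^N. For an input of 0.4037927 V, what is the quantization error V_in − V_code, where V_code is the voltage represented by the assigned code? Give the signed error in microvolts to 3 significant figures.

Range = 0.57 − (-0.57) = 1.14 V. LSB = 1.14 V / 2^12 ≈ 278.3 µV.
(V_in − V_min)/LSB = (0.4037927 − (-0.57)) × 4096/1.14 = 3498.8201 → nearest code k = 3499.
V_code = V_min + k × range/2^12 = -0.57 + 3499 × 1.14/4096 = 0.4038427734 V.
Error = V_in − V_code = 0.4037927 − (0.4038427734) = −50.1 µV.

−50.1 µV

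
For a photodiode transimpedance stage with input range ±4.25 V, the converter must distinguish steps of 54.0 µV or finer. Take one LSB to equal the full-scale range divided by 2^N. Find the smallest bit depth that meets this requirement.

Range = 4.25 − (-4.25) = 8.5 V.
Need 2^N ≥ 8.5 V / 54.0 µV = 157400 → N_min = 18.

18 bits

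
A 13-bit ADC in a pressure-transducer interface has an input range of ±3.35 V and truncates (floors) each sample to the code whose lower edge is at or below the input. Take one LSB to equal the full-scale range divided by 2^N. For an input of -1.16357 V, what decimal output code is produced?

2673

Full-scale range = 3.35 V − (-3.35 V) = 6.7 V. LSB = 6.7 V / 2^13 ≈ 0.8179 mV.
V_in − V_min = -1.16357 − (-3.35) = 2.18643 V.
Divide by LSB: 2.18643 × 8192/6.7 = 2673.3186.
Truncating gives code 2673.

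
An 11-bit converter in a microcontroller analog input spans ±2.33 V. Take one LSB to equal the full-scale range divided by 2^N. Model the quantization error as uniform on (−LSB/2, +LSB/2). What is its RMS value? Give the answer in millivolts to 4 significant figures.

The full-scale span is 2.33 − (-2.33) = 4.66 V.
Step size = 4.66/2048 V = 2.27539 mV.
σ_q = LSB/√12 = 2.27539 mV/3.4641 = 0.6568 mV.

0.6568 mV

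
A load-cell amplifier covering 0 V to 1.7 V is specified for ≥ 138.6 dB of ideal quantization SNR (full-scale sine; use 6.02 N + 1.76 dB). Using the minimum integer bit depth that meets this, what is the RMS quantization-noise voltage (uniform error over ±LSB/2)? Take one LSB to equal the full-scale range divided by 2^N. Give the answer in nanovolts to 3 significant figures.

58.5 nV

Range is 1.7 V.
6.02 N + 1.76 ≥ 138.6 gives N ≥ 22.731, so the minimum integer is 23.
LSB = 1.7 V ÷ 2^23 = 1.7/8388608 V = 202.66 nV.
RMS noise = LSB/√12 = 58.5 nV.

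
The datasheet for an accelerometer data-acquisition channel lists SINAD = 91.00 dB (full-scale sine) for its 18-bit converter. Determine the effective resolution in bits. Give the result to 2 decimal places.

ENOB = (SINAD − 1.76) / 6.02 = (91.00 − 1.76) / 6.02 = 89.24 / 6.02 = 14.8239.

14.82 bits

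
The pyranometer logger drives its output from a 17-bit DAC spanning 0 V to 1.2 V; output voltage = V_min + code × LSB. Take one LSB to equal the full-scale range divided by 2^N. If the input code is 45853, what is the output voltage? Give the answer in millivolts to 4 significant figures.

Span = 1.2 V. LSB = 1.2 V / 2^17.
V_out = 0 + 45853 × (1.2/131072) V
      = 0 + 0.419797 = 0.419797 V.

419.8 mV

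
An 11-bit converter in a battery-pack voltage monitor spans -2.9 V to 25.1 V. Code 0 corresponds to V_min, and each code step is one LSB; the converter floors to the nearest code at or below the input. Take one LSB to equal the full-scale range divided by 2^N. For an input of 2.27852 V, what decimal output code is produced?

378

Span: 25.1 V − (-2.9 V) = 28 V. LSB = 28 V / 2^11 ≈ 13.67 mV.
(V_in − V_min) × 2^11/range = (2.27852 − (-2.9)) × 2048/28 = 378.772.
Floor → code = 378.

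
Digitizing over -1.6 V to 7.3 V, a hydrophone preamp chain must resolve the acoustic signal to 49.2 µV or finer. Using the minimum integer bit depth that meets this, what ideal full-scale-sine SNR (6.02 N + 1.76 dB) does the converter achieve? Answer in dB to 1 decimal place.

Range = 7.3 − (-1.6) = 8.9 V.
Need 2^N ≥ 8.9 V / 49.2 µV = 180900 → N_min = 18.
6.02(18) + 1.76 = 110.12 dB.

110.1 dB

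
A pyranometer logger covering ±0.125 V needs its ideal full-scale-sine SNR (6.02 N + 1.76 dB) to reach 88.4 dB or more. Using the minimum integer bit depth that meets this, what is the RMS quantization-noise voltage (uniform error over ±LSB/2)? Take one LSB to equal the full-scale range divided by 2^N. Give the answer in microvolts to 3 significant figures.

Full-scale range = 0.125 V − (-0.125 V) = 0.25 V.
Required N = ⌈(88.4 − 1.76)/6.02⌉ = ⌈14.392⌉ = 15.
LSB = 0.25 V / 2^15 = 7.6294 µV.
V_rms = LSB/√12 = 2.20 µV.

2.20 µV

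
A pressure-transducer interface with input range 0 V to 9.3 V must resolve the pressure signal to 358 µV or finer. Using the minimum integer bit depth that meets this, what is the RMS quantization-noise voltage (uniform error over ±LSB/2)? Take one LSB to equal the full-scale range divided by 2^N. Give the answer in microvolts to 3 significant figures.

Full-scale range = 9.3 V.
Need 2^N ≥ 9.3 V / 358 µV = 25980 → N_min = 15.
LSB = 9.3 V ÷ 2^15 = 9.3/32768 V = 283.81 µV.
σ_q = LSB/√12 = 283.81 µV/3.4641 = 81.9 µV.

81.9 µV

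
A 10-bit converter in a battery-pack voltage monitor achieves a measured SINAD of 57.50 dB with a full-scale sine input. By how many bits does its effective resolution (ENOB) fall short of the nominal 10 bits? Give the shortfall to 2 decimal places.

N_eff = (57.50 − 1.76)/6.02 = 9.2591 bits.
Lost resolution: 10 − 9.2591 = 0.7409 bits.

0.74 bits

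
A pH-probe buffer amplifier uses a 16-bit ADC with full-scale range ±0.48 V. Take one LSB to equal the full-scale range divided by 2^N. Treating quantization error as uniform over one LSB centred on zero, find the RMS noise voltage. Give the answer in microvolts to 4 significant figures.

Range = 0.48 − (-0.48) = 0.96 V.
LSB = 0.96 V ÷ 2^16 = 0.96/65536 V = 14.6484 µV.
RMS of a uniform error over width LSB is LSB/√12 = 4.229 µV.

4.229 µV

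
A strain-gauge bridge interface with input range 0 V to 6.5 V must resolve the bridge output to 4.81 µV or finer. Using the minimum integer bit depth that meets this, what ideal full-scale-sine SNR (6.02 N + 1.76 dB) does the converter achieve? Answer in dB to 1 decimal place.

128.2 dB

Range is 6.5 V.
6.5 V / 4.81 µV = 1.351e6. Since 2^20 = 1048576 and 2^21 = 2097152, N = 21.
Ideal SNR at N = 21: 6.02·21 + 1.76 = 128.2 dB.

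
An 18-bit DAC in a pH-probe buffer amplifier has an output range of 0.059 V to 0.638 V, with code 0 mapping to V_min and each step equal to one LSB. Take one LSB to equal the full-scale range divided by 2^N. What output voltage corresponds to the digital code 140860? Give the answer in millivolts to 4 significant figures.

Span: 0.638 V − (0.059 V) = 0.579 V. LSB = 0.579 V / 2^18.
V_out = V_min + code × LSB = 0.059 V + 140860 × 0.579 V / 262144
      = 0.059 V + 0.311119 V = 0.370119 V.

370.1 mV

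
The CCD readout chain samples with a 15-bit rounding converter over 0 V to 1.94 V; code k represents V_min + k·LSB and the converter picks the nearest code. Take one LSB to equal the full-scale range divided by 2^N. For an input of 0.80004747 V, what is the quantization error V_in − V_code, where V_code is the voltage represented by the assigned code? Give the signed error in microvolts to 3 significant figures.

Full-scale range = 1.94 V. LSB = 1.94 V / 2^15 ≈ 59.20 µV.
(0.80004747 − (0)) / LSB = 0.80004747 × 32768/1.94 = 13513.3791. Nearest integer: k = 13513.
V_code = 0 + (13513/32768) × 1.94 = 0.80002502441 V.
Error = V_in − V_code = 0.80004747 − (0.80002502441) = +22.4 µV.

+22.4 µV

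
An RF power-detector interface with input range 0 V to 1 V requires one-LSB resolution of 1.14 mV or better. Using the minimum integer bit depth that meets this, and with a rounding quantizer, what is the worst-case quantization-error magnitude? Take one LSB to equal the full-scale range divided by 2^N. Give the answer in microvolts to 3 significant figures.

Range is 1 V.
1 V / 1.14 mV = 877.2. Since 2^9 = 512 and 2^10 = 1024, N = 10.
LSB = 1 V ÷ 2^10 = 1/1024 V = 0.97656 mV.
|e|_max = LSB/2 = 488 µV.

488 µV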